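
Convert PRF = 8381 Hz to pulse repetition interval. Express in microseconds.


PRI = 1/8381 = 0.0001193175 s = 119.3 us

119.3 us


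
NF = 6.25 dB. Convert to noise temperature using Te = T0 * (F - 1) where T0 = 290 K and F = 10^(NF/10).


NF_lin = 10^(6.25/10) = 4.216965
Te = 290 * (4.216965 - 1) = 932.9 K

932.9 K


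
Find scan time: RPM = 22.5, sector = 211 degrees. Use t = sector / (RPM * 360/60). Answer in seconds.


t = 211 / (22.5 * 360) * 60 = 1.56 s

1.56 s


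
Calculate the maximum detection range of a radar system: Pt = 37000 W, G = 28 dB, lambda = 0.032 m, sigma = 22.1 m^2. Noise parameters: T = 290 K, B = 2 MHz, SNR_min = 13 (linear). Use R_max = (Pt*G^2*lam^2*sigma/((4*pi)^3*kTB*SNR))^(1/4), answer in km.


G_lin = 10^(28/10) = 630.957344
R^4 = 37000 * 630.957344^2 * 0.032^2 * 22.1 / ((4*pi)^3 * 1.38e-23 * 290 * 2000000.0 * 13)
R^4 = 1.61441e18 m^4
R_max = (1.61441e18)^(1/4) = 35645.4 m = 35.6 km

35.6 km


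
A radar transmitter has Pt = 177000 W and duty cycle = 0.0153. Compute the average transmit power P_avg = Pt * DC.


P_avg = 177000 * 0.0153 = 2708.1 W

2708.1 W


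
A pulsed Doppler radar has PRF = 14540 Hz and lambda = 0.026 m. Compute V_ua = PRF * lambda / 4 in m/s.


V_ua = 14540 * 0.026 / 4 = 94.5 m/s

94.5 m/s


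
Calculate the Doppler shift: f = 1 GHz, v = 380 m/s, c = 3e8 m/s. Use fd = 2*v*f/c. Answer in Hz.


fd = 2 * 380 * 1000000000.0 / 3e8 = 2533.3 Hz

2533.3 Hz


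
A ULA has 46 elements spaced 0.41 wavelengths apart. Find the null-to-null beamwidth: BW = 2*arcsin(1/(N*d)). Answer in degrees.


1/(N*d) = 1/(46*0.41) = 0.053022
BW = 2*arcsin(0.053022) = 6.1 degrees

6.1 degrees


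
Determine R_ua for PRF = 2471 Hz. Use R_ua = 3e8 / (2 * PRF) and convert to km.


R_ua = 3e8 / (2 * 2471) = 60704.2 m = 60.7 km

60.7 km


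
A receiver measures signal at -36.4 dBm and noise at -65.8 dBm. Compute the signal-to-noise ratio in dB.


SNR = -36.4 - (-65.8) = 29.4 dB

29.4 dB


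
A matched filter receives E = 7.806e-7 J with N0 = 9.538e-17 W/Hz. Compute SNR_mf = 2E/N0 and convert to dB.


SNR_lin = 2 * 7.806e-7 / 9.538e-17 = 1.637e10
SNR_dB = 10*log10(1.637e10) = 102.1 dB

102.1 dB


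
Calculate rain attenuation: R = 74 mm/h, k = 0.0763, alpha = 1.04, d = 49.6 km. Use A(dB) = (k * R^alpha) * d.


gamma = 0.0763 * 74^1.04 = 6.706957 dB/km
A = 6.706957 * 49.6 = 332.67 dB

332.67 dB


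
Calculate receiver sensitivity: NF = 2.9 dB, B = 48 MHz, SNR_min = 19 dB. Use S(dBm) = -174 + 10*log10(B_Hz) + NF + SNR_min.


10*log10(48000000.0) = 76.81
S = -174 + 76.81 + 2.9 + 19 = -75.3 dBm

-75.3 dBm


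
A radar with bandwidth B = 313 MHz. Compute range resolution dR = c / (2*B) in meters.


dR = 3e8 / (2 * 313000000.0) = 0.48 m

0.48 m


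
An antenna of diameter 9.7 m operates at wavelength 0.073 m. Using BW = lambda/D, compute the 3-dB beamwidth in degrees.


BW_rad = 0.073 / 9.7 = 0.007526
BW_deg = 0.43 degrees

0.43 degrees


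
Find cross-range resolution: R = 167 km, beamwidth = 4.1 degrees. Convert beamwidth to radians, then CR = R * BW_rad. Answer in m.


BW_rad = 0.071558499
CR = 167000 * 0.071558499 = 11950.3 m

11950.3 m


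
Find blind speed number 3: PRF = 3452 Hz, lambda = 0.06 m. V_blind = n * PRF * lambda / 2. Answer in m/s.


V_blind = 3 * 3452 * 0.06 / 2 = 310.7 m/s

310.7 m/s


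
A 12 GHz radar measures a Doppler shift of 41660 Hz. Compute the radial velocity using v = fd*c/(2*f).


v = 41660 * 3e8 / (2 * 12000000000.0) = 520.8 m/s

520.8 m/s


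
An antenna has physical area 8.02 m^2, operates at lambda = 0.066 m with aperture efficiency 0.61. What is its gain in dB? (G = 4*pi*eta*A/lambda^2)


G_linear = 4*pi*0.61*8.02/0.066^2 = 14113.22
G_dB = 10*log10(14113.22) = 41.5 dB

41.5 dB


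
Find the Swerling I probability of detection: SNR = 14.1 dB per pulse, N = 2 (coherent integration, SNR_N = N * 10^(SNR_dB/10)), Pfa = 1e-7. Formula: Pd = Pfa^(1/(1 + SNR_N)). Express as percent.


SNR_lin = 10^(14.1/10) = 25.70396
SNR_N = 2 * 25.70396 = 51.40792
1/(1 + SNR_N) = 1/52.40792 = 0.0190811
Pd = (1e-7)^0.0190811 = 0.73525
Pd = 73.5%

73.5%


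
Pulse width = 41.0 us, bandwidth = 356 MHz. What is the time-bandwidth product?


TBP = 41.0 * 356 = 14596.0

14596.0


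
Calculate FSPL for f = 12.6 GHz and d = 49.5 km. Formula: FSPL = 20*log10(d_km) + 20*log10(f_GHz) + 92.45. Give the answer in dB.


20*log10(49.5) = 33.89
20*log10(12.6) = 22.01
FSPL = 148.3 dB

148.3 dB


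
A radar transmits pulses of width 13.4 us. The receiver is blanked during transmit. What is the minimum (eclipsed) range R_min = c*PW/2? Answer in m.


R_min = 3e8 * 13.4e-6 / 2 = 2010.0 m

2010.0 m


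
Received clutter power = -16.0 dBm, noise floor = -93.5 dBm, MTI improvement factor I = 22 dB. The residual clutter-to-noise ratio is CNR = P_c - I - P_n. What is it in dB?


CNR = -16.0 - 22 - (-93.5) = 55.5 dB

55.5 dB


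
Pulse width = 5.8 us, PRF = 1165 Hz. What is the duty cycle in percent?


DC = 5.8e-6 * 1165 * 100 = 0.68%

0.68%


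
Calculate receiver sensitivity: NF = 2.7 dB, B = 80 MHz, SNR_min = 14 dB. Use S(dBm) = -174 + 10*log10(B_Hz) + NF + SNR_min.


10*log10(80000000.0) = 79.03
S = -174 + 79.03 + 2.7 + 14 = -78.3 dBm

-78.3 dBm


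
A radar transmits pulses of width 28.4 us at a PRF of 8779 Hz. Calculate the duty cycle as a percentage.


DC = 28.4e-6 * 8779 * 100 = 24.93%

24.93%


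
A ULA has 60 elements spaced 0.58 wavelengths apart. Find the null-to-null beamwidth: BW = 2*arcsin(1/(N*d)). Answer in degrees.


1/(N*d) = 1/(60*0.58) = 0.028736
BW = 2*arcsin(0.028736) = 3.3 degrees

3.3 degrees


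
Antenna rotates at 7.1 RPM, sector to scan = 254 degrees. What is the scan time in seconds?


t = 254 / (7.1 * 360) * 60 = 5.96 s

5.96 s


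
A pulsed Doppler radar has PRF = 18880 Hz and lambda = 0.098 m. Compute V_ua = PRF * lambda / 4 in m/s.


V_ua = 18880 * 0.098 / 4 = 462.6 m/s

462.6 m/s


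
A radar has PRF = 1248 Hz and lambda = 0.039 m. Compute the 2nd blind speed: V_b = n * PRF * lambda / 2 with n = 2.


V_blind = 2 * 1248 * 0.039 / 2 = 48.7 m/s

48.7 m/s


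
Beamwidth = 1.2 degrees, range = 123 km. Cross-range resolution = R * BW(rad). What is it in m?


BW_rad = 0.020943951
CR = 123000 * 0.020943951 = 2576.1 m

2576.1 m


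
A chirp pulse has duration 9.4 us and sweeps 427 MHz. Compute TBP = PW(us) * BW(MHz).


TBP = 9.4 * 427 = 4013.8

4013.8


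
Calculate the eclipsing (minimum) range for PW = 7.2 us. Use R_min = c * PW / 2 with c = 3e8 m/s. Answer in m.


R_min = 3e8 * 7.2e-6 / 2 = 1080.0 m

1080.0 m


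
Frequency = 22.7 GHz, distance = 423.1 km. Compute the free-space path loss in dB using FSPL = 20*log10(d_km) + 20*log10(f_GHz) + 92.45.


20*log10(423.1) = 52.53
20*log10(22.7) = 27.12
FSPL = 172.1 dB

172.1 dB


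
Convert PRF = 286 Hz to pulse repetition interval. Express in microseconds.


PRI = 1/286 = 0.0034965035 s = 3496.5 us

3496.5 us


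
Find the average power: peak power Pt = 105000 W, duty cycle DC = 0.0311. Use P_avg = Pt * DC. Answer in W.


P_avg = 105000 * 0.0311 = 3265.5 W

3265.5 W


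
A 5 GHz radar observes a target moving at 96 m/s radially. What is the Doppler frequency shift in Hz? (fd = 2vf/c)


fd = 2 * 96 * 5000000000.0 / 3e8 = 3200.0 Hz

3200.0 Hz


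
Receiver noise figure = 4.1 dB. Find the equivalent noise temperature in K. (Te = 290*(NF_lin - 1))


NF_lin = 10^(4.1/10) = 2.570396
Te = 290 * (2.570396 - 1) = 455.4 K

455.4 K


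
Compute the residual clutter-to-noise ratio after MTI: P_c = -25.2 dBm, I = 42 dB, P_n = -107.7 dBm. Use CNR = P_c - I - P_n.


CNR = -25.2 - 42 - (-107.7) = 40.5 dB

40.5 dB


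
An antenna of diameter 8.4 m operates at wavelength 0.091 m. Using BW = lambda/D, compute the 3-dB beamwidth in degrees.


BW_rad = 0.091 / 8.4 = 0.010833
BW_deg = 0.62 degrees

0.62 degrees


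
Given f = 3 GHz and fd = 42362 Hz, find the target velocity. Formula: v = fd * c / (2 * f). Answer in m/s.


v = 42362 * 3e8 / (2 * 3000000000.0) = 2118.1 m/s

2118.1 m/s


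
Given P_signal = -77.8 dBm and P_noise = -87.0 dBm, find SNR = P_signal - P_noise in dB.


SNR = -77.8 - (-87.0) = 9.2 dB

9.2 dB


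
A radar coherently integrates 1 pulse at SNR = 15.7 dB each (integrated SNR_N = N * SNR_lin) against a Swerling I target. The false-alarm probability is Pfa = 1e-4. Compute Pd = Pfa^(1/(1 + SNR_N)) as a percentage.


SNR_lin = 10^(15.7/10) = 37.15352
SNR_N = 1 * 37.15352 = 37.15352
1/(1 + SNR_N) = 1/38.15352 = 0.0262099
Pd = (1e-4)^0.0262099 = 0.78553
Pd = 78.6%

78.6%


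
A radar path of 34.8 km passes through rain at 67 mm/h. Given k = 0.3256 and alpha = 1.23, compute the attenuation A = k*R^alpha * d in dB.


gamma = 0.3256 * 67^1.23 = 57.379453 dB/km
A = 57.379453 * 34.8 = 1996.8 dB

1996.8 dB


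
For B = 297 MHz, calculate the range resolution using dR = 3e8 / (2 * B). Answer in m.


dR = 3e8 / (2 * 297000000.0) = 0.51 m

0.51 m


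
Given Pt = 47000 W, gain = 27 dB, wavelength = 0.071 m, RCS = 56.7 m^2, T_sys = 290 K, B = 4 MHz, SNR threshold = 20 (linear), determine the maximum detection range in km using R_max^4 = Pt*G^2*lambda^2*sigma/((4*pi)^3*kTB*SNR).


G_lin = 10^(27/10) = 501.187234
R^4 = 47000 * 501.187234^2 * 0.071^2 * 56.7 / ((4*pi)^3 * 1.38e-23 * 290 * 4000000.0 * 20)
R^4 = 5.3113e18 m^4
R_max = (5.3113e18)^(1/4) = 48006.5 m = 48.0 km

48.0 km


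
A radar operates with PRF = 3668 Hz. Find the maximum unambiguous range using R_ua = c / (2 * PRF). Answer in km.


R_ua = 3e8 / (2 * 3668) = 40894.2 m = 40.9 km

40.9 km


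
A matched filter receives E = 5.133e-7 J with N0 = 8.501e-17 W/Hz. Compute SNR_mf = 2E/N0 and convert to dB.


SNR_lin = 2 * 5.133e-7 / 8.501e-17 = 1.208e10
SNR_dB = 10*log10(1.208e10) = 100.8 dB

100.8 dB


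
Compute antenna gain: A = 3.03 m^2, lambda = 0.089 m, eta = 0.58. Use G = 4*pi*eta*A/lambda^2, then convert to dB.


G_linear = 4*pi*0.58*3.03/0.089^2 = 2788.05
G_dB = 10*log10(2788.05) = 34.5 dB

34.5 dB


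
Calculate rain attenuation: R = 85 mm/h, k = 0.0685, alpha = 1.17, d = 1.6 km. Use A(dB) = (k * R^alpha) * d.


gamma = 0.0685 * 85^1.17 = 12.391124 dB/km
A = 12.391124 * 1.6 = 19.83 dB

19.83 dB


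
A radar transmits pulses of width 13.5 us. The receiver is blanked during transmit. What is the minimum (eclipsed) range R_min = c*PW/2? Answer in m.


R_min = 3e8 * 13.5e-6 / 2 = 2025.0 m

2025.0 m


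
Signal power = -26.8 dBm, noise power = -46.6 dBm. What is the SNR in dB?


SNR = -26.8 - (-46.6) = 19.8 dB

19.8 dB


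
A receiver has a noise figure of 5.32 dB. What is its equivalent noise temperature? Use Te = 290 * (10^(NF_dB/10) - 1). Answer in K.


NF_lin = 10^(5.32/10) = 3.404082
Te = 290 * (3.404082 - 1) = 697.2 K

697.2 K


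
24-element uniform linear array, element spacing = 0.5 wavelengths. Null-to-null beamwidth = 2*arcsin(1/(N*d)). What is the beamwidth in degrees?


1/(N*d) = 1/(24*0.5) = 0.083333
BW = 2*arcsin(0.083333) = 9.6 degrees

9.6 degrees


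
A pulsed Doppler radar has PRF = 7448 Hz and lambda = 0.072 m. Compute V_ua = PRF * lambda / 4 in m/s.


V_ua = 7448 * 0.072 / 4 = 134.1 m/s

134.1 m/s


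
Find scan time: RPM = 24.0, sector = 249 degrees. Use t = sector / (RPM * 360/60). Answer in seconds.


t = 249 / (24.0 * 360) * 60 = 1.73 s

1.73 s


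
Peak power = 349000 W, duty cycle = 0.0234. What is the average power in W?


P_avg = 349000 * 0.0234 = 8166.6 W

8166.6 W


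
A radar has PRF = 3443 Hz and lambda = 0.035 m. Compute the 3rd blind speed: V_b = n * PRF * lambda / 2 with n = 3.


V_blind = 3 * 3443 * 0.035 / 2 = 180.8 m/s

180.8 m/s


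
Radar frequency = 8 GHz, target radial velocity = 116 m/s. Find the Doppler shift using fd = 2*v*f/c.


fd = 2 * 116 * 8000000000.0 / 3e8 = 6186.7 Hz

6186.7 Hz


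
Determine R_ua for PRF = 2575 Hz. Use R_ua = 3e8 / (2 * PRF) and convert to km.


R_ua = 3e8 / (2 * 2575) = 58252.4 m = 58.3 km

58.3 km


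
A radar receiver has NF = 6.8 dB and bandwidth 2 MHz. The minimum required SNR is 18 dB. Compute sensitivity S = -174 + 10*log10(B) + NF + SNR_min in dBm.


10*log10(2000000.0) = 63.01
S = -174 + 63.01 + 6.8 + 18 = -86.2 dBm

-86.2 dBm


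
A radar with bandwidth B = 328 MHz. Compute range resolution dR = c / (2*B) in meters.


dR = 3e8 / (2 * 328000000.0) = 0.46 m

0.46 m


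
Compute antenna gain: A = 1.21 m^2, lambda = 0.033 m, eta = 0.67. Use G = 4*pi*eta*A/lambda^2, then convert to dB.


G_linear = 4*pi*0.67*1.21/0.033^2 = 9354.96
G_dB = 10*log10(9354.96) = 39.7 dB

39.7 dB


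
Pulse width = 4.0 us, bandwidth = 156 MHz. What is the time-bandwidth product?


TBP = 4.0 * 156 = 624.0

624.0


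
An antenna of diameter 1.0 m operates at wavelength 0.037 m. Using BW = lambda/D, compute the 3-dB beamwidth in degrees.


BW_rad = 0.037 / 1.0 = 0.037
BW_deg = 2.12 degrees

2.12 degrees


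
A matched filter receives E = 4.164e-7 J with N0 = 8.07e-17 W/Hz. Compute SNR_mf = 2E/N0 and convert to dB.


SNR_lin = 2 * 4.164e-7 / 8.07e-17 = 1.032e10
SNR_dB = 10*log10(1.032e10) = 100.1 dB

100.1 dB


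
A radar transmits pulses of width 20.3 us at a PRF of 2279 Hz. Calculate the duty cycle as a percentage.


DC = 20.3e-6 * 2279 * 100 = 4.63%

4.63%


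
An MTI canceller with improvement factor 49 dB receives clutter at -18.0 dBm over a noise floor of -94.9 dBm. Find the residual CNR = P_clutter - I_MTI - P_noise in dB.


CNR = -18.0 - 49 - (-94.9) = 27.9 dB

27.9 dB


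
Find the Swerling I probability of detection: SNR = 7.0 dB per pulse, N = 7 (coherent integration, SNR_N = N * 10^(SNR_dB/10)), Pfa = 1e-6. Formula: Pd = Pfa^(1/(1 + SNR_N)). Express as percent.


SNR_lin = 10^(7.0/10) = 5.01187
SNR_N = 7 * 5.01187 = 35.08309
1/(1 + SNR_N) = 1/36.08309 = 0.0277138
Pd = (1e-6)^0.0277138 = 0.68189
Pd = 68.2%

68.2%


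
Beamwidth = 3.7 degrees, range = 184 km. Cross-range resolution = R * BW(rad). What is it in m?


BW_rad = 0.064577182
CR = 184000 * 0.064577182 = 11882.2 m

11882.2 m


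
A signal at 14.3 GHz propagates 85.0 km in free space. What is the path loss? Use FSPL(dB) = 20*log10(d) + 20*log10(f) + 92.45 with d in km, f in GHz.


20*log10(85.0) = 38.59
20*log10(14.3) = 23.11
FSPL = 154.1 dB

154.1 dB


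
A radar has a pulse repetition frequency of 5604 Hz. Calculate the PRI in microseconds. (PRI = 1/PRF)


PRI = 1/5604 = 0.000178444 s = 178.4 us

178.4 us


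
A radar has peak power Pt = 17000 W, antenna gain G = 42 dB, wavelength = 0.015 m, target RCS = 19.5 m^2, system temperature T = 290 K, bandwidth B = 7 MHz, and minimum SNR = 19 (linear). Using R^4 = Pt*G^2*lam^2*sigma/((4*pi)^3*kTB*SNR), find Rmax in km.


G_lin = 10^(42/10) = 15848.931925
R^4 = 17000 * 15848.931925^2 * 0.015^2 * 19.5 / ((4*pi)^3 * 1.38e-23 * 290 * 7000000.0 * 19)
R^4 = 1.77381e19 m^4
R_max = (1.77381e19)^(1/4) = 64897.3 m = 64.9 km

64.9 km


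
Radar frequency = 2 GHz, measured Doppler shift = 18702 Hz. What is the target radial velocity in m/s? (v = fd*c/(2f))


v = 18702 * 3e8 / (2 * 2000000000.0) = 1402.7 m/s

1402.7 m/s


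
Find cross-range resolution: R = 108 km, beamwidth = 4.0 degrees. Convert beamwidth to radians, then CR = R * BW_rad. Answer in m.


BW_rad = 0.06981317
CR = 108000 * 0.06981317 = 7539.8 m

7539.8 m


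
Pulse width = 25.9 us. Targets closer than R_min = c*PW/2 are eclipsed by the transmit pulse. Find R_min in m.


R_min = 3e8 * 25.9e-6 / 2 = 3885.0 m

3885.0 m


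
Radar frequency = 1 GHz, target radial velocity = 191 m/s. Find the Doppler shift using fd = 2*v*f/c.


fd = 2 * 191 * 1000000000.0 / 3e8 = 1273.3 Hz

1273.3 Hz


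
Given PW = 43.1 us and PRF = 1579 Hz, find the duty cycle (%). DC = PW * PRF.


DC = 43.1e-6 * 1579 * 100 = 6.81%

6.81%


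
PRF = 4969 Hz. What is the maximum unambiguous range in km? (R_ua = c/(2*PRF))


R_ua = 3e8 / (2 * 4969) = 30187.2 m = 30.2 km

30.2 km


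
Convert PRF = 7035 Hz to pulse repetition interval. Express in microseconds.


PRI = 1/7035 = 0.0001421464 s = 142.1 us

142.1 us


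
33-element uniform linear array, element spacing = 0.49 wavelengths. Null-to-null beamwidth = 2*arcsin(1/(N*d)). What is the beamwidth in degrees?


1/(N*d) = 1/(33*0.49) = 0.061843
BW = 2*arcsin(0.061843) = 7.1 degrees

7.1 degrees


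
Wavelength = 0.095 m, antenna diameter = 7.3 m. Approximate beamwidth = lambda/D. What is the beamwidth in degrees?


BW_rad = 0.095 / 7.3 = 0.013014
BW_deg = 0.75 degrees

0.75 degrees


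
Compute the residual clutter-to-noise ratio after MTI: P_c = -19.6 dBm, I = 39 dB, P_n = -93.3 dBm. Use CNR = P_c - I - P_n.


CNR = -19.6 - 39 - (-93.3) = 34.7 dB

34.7 dB


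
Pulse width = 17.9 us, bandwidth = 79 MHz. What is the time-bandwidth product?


TBP = 17.9 * 79 = 1414.1

1414.1


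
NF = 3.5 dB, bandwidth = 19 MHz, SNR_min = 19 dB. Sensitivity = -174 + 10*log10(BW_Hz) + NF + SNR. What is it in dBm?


10*log10(19000000.0) = 72.79
S = -174 + 72.79 + 3.5 + 19 = -78.7 dBm

-78.7 dBm


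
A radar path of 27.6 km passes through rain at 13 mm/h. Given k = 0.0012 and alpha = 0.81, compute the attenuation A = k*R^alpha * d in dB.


gamma = 0.0012 * 13^0.81 = 0.009582 dB/km
A = 0.009582 * 27.6 = 0.26 dB

0.26 dB


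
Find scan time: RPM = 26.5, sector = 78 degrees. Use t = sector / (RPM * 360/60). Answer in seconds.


t = 78 / (26.5 * 360) * 60 = 0.49 s

0.49 s


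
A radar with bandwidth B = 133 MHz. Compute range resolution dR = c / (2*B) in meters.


dR = 3e8 / (2 * 133000000.0) = 1.13 m

1.13 m


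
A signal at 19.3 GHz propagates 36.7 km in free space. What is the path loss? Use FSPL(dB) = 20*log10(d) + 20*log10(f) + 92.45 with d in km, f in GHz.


20*log10(36.7) = 31.29
20*log10(19.3) = 25.71
FSPL = 149.5 dB

149.5 dB


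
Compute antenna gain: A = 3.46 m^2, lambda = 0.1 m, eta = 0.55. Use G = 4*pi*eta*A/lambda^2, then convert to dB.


G_linear = 4*pi*0.55*3.46/0.1^2 = 2391.38
G_dB = 10*log10(2391.38) = 33.8 dB

33.8 dB


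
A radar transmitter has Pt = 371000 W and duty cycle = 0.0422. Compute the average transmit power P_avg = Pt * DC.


P_avg = 371000 * 0.0422 = 15656.2 W

15656.2 W


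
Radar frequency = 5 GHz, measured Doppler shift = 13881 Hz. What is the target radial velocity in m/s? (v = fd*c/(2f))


v = 13881 * 3e8 / (2 * 5000000000.0) = 416.4 m/s

416.4 m/s


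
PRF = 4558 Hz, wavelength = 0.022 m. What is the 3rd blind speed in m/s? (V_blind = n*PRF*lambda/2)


V_blind = 3 * 4558 * 0.022 / 2 = 150.4 m/s

150.4 m/s


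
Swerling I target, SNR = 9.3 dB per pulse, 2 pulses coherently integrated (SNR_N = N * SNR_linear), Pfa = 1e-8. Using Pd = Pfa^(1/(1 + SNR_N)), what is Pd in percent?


SNR_lin = 10^(9.3/10) = 8.51138
SNR_N = 2 * 8.51138 = 17.02276
1/(1 + SNR_N) = 1/18.02276 = 0.0554854
Pd = (1e-8)^0.0554854 = 0.35985
Pd = 36.0%

36.0%


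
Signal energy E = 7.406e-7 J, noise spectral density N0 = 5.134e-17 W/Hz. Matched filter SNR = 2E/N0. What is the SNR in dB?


SNR_lin = 2 * 7.406e-7 / 5.134e-17 = 2.885e10
SNR_dB = 10*log10(2.885e10) = 104.6 dB

104.6 dB


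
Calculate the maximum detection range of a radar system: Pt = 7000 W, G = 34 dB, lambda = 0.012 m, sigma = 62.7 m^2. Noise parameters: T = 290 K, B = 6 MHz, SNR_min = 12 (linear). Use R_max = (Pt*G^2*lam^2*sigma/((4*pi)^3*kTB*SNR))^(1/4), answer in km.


G_lin = 10^(34/10) = 2511.886432
R^4 = 7000 * 2511.886432^2 * 0.012^2 * 62.7 / ((4*pi)^3 * 1.38e-23 * 290 * 6000000.0 * 12)
R^4 = 6.97411e17 m^4
R_max = (6.97411e17)^(1/4) = 28898.3 m = 28.9 km

28.9 km


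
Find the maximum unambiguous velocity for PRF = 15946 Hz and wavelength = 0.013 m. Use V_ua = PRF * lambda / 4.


V_ua = 15946 * 0.013 / 4 = 51.8 m/s

51.8 m/s


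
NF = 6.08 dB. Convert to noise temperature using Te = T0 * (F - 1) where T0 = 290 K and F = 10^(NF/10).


NF_lin = 10^(6.08/10) = 4.055085
Te = 290 * (4.055085 - 1) = 886.0 K

886.0 K


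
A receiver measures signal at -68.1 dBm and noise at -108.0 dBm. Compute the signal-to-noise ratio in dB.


SNR = -68.1 - (-108.0) = 39.9 dB

39.9 dB


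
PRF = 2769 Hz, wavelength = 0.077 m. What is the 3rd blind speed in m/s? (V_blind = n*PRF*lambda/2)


V_blind = 3 * 2769 * 0.077 / 2 = 319.8 m/s

319.8 m/s


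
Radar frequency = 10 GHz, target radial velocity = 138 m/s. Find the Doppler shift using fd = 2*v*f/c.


fd = 2 * 138 * 10000000000.0 / 3e8 = 9200.0 Hz

9200.0 Hz


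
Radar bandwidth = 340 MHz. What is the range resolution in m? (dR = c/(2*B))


dR = 3e8 / (2 * 340000000.0) = 0.44 m

0.44 m


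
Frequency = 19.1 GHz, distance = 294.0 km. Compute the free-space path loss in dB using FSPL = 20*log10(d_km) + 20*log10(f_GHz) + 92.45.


20*log10(294.0) = 49.37
20*log10(19.1) = 25.62
FSPL = 167.4 dB

167.4 dB


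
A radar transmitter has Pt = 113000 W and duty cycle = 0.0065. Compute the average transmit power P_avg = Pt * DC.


P_avg = 113000 * 0.0065 = 734.5 W

734.5 W


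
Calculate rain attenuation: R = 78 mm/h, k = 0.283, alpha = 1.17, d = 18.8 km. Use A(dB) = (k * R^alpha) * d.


gamma = 0.283 * 78^1.17 = 46.295323 dB/km
A = 46.295323 * 18.8 = 870.35 dB

870.35 dB


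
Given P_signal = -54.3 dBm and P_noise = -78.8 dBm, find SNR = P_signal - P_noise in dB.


SNR = -54.3 - (-78.8) = 24.5 dB

24.5 dB


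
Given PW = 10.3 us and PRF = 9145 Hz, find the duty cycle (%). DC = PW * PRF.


DC = 10.3e-6 * 9145 * 100 = 9.42%

9.42%


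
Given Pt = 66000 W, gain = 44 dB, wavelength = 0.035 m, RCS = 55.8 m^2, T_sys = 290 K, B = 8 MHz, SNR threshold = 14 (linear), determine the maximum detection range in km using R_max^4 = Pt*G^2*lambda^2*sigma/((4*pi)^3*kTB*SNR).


G_lin = 10^(44/10) = 25118.864315
R^4 = 66000 * 25118.864315^2 * 0.035^2 * 55.8 / ((4*pi)^3 * 1.38e-23 * 290 * 8000000.0 * 14)
R^4 = 3.20029e21 m^4
R_max = (3.20029e21)^(1/4) = 237846.8 m = 237.8 km

237.8 km


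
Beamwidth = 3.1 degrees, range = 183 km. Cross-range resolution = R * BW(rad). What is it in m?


BW_rad = 0.054105207
CR = 183000 * 0.054105207 = 9901.3 m

9901.3 m


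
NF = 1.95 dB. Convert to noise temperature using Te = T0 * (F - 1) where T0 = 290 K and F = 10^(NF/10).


NF_lin = 10^(1.95/10) = 1.566751
Te = 290 * (1.566751 - 1) = 164.4 K

164.4 K


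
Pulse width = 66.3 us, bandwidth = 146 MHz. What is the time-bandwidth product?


TBP = 66.3 * 146 = 9679.8

9679.8


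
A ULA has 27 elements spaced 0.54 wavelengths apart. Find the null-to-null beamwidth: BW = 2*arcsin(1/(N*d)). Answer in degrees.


1/(N*d) = 1/(27*0.54) = 0.068587
BW = 2*arcsin(0.068587) = 7.9 degrees

7.9 degrees


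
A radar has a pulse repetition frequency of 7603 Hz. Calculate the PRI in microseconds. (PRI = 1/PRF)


PRI = 1/7603 = 0.000131527 s = 131.5 us

131.5 us


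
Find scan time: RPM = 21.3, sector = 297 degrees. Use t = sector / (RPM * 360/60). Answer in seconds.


t = 297 / (21.3 * 360) * 60 = 2.32 s

2.32 s


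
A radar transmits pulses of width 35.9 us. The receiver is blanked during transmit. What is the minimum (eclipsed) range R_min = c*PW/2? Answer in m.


R_min = 3e8 * 35.9e-6 / 2 = 5385.0 m

5385.0 m


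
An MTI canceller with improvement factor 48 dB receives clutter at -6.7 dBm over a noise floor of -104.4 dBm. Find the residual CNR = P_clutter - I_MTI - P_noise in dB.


CNR = -6.7 - 48 - (-104.4) = 49.7 dB

49.7 dB


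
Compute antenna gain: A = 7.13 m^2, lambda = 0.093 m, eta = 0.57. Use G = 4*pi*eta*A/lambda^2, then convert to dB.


G_linear = 4*pi*0.57*7.13/0.093^2 = 5904.84
G_dB = 10*log10(5904.84) = 37.7 dB

37.7 dB


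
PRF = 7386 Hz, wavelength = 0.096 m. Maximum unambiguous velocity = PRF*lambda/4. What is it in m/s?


V_ua = 7386 * 0.096 / 4 = 177.3 m/s

177.3 m/s


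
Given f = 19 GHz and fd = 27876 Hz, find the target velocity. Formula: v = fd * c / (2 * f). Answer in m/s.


v = 27876 * 3e8 / (2 * 19000000000.0) = 220.1 m/s

220.1 m/s


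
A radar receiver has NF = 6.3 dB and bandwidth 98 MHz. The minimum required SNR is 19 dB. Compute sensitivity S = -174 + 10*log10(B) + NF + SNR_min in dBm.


10*log10(98000000.0) = 79.91
S = -174 + 79.91 + 6.3 + 19 = -68.8 dBm

-68.8 dBm


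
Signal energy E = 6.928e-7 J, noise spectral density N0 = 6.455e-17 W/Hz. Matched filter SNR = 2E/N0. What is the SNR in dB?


SNR_lin = 2 * 6.928e-7 / 6.455e-17 = 2.147e10
SNR_dB = 10*log10(2.147e10) = 103.3 dB

103.3 dB


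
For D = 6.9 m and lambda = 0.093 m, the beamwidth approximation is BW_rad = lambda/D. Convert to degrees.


BW_rad = 0.093 / 6.9 = 0.013478
BW_deg = 0.77 degrees

0.77 degrees


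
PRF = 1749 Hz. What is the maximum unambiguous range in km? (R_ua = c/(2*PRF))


R_ua = 3e8 / (2 * 1749) = 85763.3 m = 85.8 km

85.8 km


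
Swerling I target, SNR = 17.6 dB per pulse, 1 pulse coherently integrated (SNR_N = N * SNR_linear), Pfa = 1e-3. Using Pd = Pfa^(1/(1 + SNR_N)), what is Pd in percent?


SNR_lin = 10^(17.6/10) = 57.54399
SNR_N = 1 * 57.54399 = 57.54399
1/(1 + SNR_N) = 1/58.54399 = 0.0170812
Pd = (1e-3)^0.0170812 = 0.8887
Pd = 88.9%

88.9%


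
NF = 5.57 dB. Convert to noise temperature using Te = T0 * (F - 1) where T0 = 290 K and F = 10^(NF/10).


NF_lin = 10^(5.57/10) = 3.605786
Te = 290 * (3.605786 - 1) = 755.7 K

755.7 K


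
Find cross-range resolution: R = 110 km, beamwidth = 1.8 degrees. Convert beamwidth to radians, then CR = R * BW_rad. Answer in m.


BW_rad = 0.031415927
CR = 110000 * 0.031415927 = 3455.8 m

3455.8 m


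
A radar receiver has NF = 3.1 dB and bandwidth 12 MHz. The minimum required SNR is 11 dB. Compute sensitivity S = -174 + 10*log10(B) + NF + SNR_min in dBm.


10*log10(12000000.0) = 70.79
S = -174 + 70.79 + 3.1 + 11 = -89.1 dBm

-89.1 dBm


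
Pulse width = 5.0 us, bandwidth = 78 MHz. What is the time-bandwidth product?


TBP = 5.0 * 78 = 390.0

390.0


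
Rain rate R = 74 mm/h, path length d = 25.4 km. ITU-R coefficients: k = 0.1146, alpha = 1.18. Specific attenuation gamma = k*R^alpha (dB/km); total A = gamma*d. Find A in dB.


gamma = 0.1146 * 74^1.18 = 18.402552 dB/km
A = 18.402552 * 25.4 = 467.42 dB

467.42 dB


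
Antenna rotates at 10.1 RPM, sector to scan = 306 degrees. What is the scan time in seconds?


t = 306 / (10.1 * 360) * 60 = 5.05 s

5.05 s


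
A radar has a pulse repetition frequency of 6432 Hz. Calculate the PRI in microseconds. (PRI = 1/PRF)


PRI = 1/6432 = 0.0001554726 s = 155.5 us

155.5 us


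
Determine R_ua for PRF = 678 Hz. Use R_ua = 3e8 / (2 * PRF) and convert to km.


R_ua = 3e8 / (2 * 678) = 221238.9 m = 221.2 km

221.2 km


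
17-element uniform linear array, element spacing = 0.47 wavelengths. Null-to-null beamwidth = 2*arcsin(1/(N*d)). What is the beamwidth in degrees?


1/(N*d) = 1/(17*0.47) = 0.125156
BW = 2*arcsin(0.125156) = 14.4 degrees

14.4 degrees


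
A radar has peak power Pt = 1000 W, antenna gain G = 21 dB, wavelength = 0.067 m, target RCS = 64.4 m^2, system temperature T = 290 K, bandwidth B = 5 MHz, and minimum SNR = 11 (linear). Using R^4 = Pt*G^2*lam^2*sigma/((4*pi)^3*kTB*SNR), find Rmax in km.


G_lin = 10^(21/10) = 125.892541
R^4 = 1000 * 125.892541^2 * 0.067^2 * 64.4 / ((4*pi)^3 * 1.38e-23 * 290 * 5000000.0 * 11)
R^4 = 1.04898e16 m^4
R_max = (1.04898e16)^(1/4) = 10120.3 m = 10.1 km

10.1 km


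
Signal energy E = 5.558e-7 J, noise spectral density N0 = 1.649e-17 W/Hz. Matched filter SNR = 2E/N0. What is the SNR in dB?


SNR_lin = 2 * 5.558e-7 / 1.649e-17 = 6.741e10
SNR_dB = 10*log10(6.741e10) = 108.3 dB

108.3 dB


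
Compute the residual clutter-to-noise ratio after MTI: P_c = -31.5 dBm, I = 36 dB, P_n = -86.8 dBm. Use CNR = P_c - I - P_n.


CNR = -31.5 - 36 - (-86.8) = 19.3 dB

19.3 dB


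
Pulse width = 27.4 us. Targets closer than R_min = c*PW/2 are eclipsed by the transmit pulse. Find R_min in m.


R_min = 3e8 * 27.4e-6 / 2 = 4110.0 m

4110.0 m


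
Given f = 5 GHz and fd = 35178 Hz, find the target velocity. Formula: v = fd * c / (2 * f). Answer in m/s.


v = 35178 * 3e8 / (2 * 5000000000.0) = 1055.3 m/s

1055.3 m/s


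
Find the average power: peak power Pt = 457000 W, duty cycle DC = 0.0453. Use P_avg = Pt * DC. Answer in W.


P_avg = 457000 * 0.0453 = 20702.1 W

20702.1 W


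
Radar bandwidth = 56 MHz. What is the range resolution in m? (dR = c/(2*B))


dR = 3e8 / (2 * 56000000.0) = 2.68 m

2.68 m


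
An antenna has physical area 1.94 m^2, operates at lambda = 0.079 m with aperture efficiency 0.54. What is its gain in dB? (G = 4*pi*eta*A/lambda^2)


G_linear = 4*pi*0.54*1.94/0.079^2 = 2109.36
G_dB = 10*log10(2109.36) = 33.2 dB

33.2 dB


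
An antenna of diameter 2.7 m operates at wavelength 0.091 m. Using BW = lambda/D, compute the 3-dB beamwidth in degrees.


BW_rad = 0.091 / 2.7 = 0.033704
BW_deg = 1.93 degrees

1.93 degrees


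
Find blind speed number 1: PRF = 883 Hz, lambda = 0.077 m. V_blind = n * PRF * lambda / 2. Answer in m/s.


V_blind = 1 * 883 * 0.077 / 2 = 34.0 m/s

34.0 m/s


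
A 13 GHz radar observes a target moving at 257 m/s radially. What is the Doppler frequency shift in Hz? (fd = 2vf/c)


fd = 2 * 257 * 13000000000.0 / 3e8 = 22273.3 Hz

22273.3 Hz


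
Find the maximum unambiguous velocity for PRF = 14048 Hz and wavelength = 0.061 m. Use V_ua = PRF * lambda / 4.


V_ua = 14048 * 0.061 / 4 = 214.2 m/s

214.2 m/s


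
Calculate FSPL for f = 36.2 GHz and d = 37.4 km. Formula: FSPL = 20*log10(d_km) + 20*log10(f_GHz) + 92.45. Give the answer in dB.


20*log10(37.4) = 31.46
20*log10(36.2) = 31.17
FSPL = 155.1 dB

155.1 dB


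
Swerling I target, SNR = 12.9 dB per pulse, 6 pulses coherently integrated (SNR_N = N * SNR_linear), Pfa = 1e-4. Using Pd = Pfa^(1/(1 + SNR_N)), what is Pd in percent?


SNR_lin = 10^(12.9/10) = 19.49845
SNR_N = 6 * 19.49845 = 116.9907
1/(1 + SNR_N) = 1/117.9907 = 0.0084752
Pd = (1e-4)^0.0084752 = 0.92491
Pd = 92.5%

92.5%


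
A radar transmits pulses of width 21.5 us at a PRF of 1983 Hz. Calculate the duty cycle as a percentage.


DC = 21.5e-6 * 1983 * 100 = 4.26%

4.26%


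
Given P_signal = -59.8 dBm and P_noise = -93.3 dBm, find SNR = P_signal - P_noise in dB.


SNR = -59.8 - (-93.3) = 33.5 dB

33.5 dB


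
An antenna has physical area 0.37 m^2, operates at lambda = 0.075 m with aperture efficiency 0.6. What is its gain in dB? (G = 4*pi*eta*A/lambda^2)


G_linear = 4*pi*0.6*0.37/0.075^2 = 495.95
G_dB = 10*log10(495.95) = 27.0 dB

27.0 dB


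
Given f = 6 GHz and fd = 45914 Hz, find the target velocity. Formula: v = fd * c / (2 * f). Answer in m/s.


v = 45914 * 3e8 / (2 * 6000000000.0) = 1147.9 m/s

1147.9 m/s


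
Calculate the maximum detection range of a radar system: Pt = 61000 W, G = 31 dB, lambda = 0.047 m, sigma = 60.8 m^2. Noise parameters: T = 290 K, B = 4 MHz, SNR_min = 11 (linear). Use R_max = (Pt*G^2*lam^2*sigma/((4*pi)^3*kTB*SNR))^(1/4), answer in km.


G_lin = 10^(31/10) = 1258.925412
R^4 = 61000 * 1258.925412^2 * 0.047^2 * 60.8 / ((4*pi)^3 * 1.38e-23 * 290 * 4000000.0 * 11)
R^4 = 3.71595e19 m^4
R_max = (3.71595e19)^(1/4) = 78076.0 m = 78.1 km

78.1 km


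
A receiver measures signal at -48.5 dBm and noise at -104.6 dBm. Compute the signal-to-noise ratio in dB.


SNR = -48.5 - (-104.6) = 56.1 dB

56.1 dB


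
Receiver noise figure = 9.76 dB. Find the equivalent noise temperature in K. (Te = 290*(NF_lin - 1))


NF_lin = 10^(9.76/10) = 9.462372
Te = 290 * (9.462372 - 1) = 2454.1 K

2454.1 K


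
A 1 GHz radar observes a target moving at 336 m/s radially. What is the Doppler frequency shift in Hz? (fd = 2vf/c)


fd = 2 * 336 * 1000000000.0 / 3e8 = 2240.0 Hz

2240.0 Hz


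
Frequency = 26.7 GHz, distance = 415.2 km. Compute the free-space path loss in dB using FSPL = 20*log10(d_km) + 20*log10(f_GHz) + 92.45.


20*log10(415.2) = 52.37
20*log10(26.7) = 28.53
FSPL = 173.3 dB

173.3 dB


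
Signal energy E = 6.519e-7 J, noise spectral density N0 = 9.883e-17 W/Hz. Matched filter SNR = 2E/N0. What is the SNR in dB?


SNR_lin = 2 * 6.519e-7 / 9.883e-17 = 1.319e10
SNR_dB = 10*log10(1.319e10) = 101.2 dB

101.2 dB


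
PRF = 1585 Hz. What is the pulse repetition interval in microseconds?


PRI = 1/1585 = 0.0006309148 s = 630.9 us

630.9 us


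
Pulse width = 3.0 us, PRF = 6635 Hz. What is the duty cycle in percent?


DC = 3.0e-6 * 6635 * 100 = 1.99%

1.99%


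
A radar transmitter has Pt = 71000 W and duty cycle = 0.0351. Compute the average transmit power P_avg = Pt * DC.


P_avg = 71000 * 0.0351 = 2492.1 W

2492.1 W


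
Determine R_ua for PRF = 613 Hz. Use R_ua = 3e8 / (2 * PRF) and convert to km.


R_ua = 3e8 / (2 * 613) = 244698.2 m = 244.7 km

244.7 km


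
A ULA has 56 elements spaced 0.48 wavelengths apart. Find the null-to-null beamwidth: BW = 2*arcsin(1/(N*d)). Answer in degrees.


1/(N*d) = 1/(56*0.48) = 0.037202
BW = 2*arcsin(0.037202) = 4.3 degrees

4.3 degrees


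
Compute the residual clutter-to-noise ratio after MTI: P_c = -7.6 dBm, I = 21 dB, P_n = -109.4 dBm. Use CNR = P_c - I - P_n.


CNR = -7.6 - 21 - (-109.4) = 80.8 dB

80.8 dB


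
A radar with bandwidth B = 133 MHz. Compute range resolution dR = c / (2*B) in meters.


dR = 3e8 / (2 * 133000000.0) = 1.13 m

1.13 m


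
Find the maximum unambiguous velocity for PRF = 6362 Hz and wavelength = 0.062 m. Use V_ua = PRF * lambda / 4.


V_ua = 6362 * 0.062 / 4 = 98.6 m/s

98.6 m/s


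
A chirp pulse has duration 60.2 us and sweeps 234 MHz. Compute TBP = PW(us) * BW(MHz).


TBP = 60.2 * 234 = 14086.8

14086.8


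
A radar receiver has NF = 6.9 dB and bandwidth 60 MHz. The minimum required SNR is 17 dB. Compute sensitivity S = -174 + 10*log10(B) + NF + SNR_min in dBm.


10*log10(60000000.0) = 77.78
S = -174 + 77.78 + 6.9 + 17 = -72.3 dBm

-72.3 dBm


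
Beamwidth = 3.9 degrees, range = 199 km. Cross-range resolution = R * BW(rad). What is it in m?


BW_rad = 0.068067841
CR = 199000 * 0.068067841 = 13545.5 m

13545.5 m


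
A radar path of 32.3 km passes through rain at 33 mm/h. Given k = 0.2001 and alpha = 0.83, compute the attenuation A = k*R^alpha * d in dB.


gamma = 0.2001 * 33^0.83 = 3.644296 dB/km
A = 3.644296 * 32.3 = 117.71 dB

117.71 dB


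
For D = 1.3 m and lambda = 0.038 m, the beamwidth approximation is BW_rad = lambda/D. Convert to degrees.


BW_rad = 0.038 / 1.3 = 0.029231
BW_deg = 1.67 degrees

1.67 degrees


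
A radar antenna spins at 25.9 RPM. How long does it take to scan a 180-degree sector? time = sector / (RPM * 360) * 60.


t = 180 / (25.9 * 360) * 60 = 1.16 s

1.16 s


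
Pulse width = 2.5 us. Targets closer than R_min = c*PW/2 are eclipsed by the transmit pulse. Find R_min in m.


R_min = 3e8 * 2.5e-6 / 2 = 375.0 m

375.0 m


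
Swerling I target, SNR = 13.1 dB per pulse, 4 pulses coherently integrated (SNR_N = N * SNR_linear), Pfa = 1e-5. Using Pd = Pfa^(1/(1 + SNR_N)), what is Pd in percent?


SNR_lin = 10^(13.1/10) = 20.41738
SNR_N = 4 * 20.41738 = 81.66952
1/(1 + SNR_N) = 1/82.66952 = 0.0120964
Pd = (1e-5)^0.0120964 = 0.87
Pd = 87.0%

87.0%


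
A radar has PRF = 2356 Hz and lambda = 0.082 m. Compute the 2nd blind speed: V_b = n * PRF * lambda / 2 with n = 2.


V_blind = 2 * 2356 * 0.082 / 2 = 193.2 m/s

193.2 m/s


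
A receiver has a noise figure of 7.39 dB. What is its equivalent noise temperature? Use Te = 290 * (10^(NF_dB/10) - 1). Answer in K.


NF_lin = 10^(7.39/10) = 5.48277
Te = 290 * (5.48277 - 1) = 1300.0 K

1300.0 K


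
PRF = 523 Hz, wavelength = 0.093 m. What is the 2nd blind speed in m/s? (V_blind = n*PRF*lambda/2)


V_blind = 2 * 523 * 0.093 / 2 = 48.6 m/s

48.6 m/s


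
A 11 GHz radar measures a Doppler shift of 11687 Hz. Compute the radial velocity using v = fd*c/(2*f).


v = 11687 * 3e8 / (2 * 11000000000.0) = 159.4 m/s

159.4 m/s


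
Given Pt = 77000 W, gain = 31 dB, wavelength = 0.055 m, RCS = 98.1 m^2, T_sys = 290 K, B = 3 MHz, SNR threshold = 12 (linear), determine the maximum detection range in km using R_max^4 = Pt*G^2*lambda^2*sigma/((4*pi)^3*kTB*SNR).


G_lin = 10^(31/10) = 1258.925412
R^4 = 77000 * 1258.925412^2 * 0.055^2 * 98.1 / ((4*pi)^3 * 1.38e-23 * 290 * 3000000.0 * 12)
R^4 = 1.26671e20 m^4
R_max = (1.26671e20)^(1/4) = 106088.7 m = 106.1 km

106.1 km


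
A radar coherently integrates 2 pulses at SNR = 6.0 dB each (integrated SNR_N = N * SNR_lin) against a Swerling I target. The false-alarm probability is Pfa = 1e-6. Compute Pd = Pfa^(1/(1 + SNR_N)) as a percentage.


SNR_lin = 10^(6.0/10) = 3.98107
SNR_N = 2 * 3.98107 = 7.96214
1/(1 + SNR_N) = 1/8.96214 = 0.1115805
Pd = (1e-6)^0.1115805 = 0.21405
Pd = 21.4%

21.4%


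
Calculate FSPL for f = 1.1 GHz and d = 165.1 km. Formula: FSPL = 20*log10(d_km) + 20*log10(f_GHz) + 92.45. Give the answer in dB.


20*log10(165.1) = 44.35
20*log10(1.1) = 0.83
FSPL = 137.6 dB

137.6 dB


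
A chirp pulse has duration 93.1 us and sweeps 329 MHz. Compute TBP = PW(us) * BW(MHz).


TBP = 93.1 * 329 = 30629.9

30629.9


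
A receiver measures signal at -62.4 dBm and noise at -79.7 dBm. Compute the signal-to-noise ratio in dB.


SNR = -62.4 - (-79.7) = 17.3 dB

17.3 dB


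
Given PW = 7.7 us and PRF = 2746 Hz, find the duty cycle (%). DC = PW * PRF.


DC = 7.7e-6 * 2746 * 100 = 2.11%

2.11%


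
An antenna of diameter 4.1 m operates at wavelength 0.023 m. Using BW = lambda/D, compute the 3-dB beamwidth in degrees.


BW_rad = 0.023 / 4.1 = 0.00561
BW_deg = 0.32 degrees

0.32 degrees


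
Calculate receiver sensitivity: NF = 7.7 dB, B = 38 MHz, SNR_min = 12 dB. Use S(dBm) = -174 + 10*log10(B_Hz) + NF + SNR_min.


10*log10(38000000.0) = 75.8
S = -174 + 75.8 + 7.7 + 12 = -78.5 dBm

-78.5 dBm


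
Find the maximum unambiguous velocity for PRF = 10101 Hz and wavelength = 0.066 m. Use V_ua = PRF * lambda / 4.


V_ua = 10101 * 0.066 / 4 = 166.7 m/s

166.7 m/s


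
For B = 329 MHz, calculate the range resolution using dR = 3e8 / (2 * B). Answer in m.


dR = 3e8 / (2 * 329000000.0) = 0.46 m

0.46 m


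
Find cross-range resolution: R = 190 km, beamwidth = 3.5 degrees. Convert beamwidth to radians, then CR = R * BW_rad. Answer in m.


BW_rad = 0.061086524
CR = 190000 * 0.061086524 = 11606.4 m

11606.4 m


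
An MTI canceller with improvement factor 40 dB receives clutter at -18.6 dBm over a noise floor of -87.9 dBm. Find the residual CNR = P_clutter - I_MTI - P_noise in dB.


CNR = -18.6 - 40 - (-87.9) = 29.3 dB

29.3 dB


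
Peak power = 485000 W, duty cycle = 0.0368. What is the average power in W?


P_avg = 485000 * 0.0368 = 17848.0 W

17848.0 W


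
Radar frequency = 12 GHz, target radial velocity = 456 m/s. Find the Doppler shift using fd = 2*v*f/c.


fd = 2 * 456 * 12000000000.0 / 3e8 = 36480.0 Hz

36480.0 Hz


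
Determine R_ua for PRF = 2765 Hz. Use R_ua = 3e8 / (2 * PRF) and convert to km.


R_ua = 3e8 / (2 * 2765) = 54249.5 m = 54.2 km

54.2 km


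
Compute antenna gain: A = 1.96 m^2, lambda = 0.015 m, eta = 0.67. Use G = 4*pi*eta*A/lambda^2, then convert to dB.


G_linear = 4*pi*0.67*1.96/0.015^2 = 73342.92
G_dB = 10*log10(73342.92) = 48.7 dB

48.7 dB


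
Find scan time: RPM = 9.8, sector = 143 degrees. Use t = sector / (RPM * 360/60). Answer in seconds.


t = 143 / (9.8 * 360) * 60 = 2.43 s

2.43 s


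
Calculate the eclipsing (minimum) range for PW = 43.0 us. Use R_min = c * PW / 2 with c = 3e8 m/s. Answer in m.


R_min = 3e8 * 43.0e-6 / 2 = 6450.0 m

6450.0 m
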